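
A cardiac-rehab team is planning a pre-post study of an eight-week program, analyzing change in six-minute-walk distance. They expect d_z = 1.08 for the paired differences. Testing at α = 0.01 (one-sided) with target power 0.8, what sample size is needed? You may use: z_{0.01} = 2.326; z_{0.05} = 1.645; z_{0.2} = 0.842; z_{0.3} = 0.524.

For a paired (one-sample on differences) test: n = ((z_{α} + z_β) / d)².
z_{α} + z_β = 2.326 + 0.842 = 3.168.
n = (3.168 / 1.08)² = 2.933² = 8.60.
Round up.

n = 9 pairs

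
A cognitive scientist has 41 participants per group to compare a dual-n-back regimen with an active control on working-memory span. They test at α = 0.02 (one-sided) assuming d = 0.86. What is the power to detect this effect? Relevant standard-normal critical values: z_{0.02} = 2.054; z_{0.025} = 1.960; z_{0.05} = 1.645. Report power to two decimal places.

power ≈ 0.97

For two equal groups, power = Φ(d·√(n/2) − z_{α}).
d·√(n/2) = 0.86 × √(41/2) = 0.86 × 4.528 = 3.894.
z_β = 3.894 − 2.054 = 1.840.
Power = Φ(1.840) = 0.967.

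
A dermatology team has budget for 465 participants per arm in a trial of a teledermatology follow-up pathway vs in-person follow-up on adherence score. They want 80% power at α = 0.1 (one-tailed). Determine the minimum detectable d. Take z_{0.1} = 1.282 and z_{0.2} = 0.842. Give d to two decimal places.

For two independent groups of n = 465 each: d_min = (z_{α} + z_β)·√(2/n).
z-sum = 1.282 + 0.842 = 2.124.
d_min = 2.124 × √(2/465) = 2.124 × 0.0656 = 0.139.

d_min ≈ 0.14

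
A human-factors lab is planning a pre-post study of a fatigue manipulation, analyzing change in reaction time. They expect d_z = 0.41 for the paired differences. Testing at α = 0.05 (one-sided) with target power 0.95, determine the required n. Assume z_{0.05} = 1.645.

For a paired (one-sample on differences) test: n = ((z_{α} + z_β) / d)².
z_{α} + z_β = 1.645 + 1.645 = 3.290.
n = (3.290 / 0.41)² = 8.024² = 64.39.
Round up.

n = 65 pairs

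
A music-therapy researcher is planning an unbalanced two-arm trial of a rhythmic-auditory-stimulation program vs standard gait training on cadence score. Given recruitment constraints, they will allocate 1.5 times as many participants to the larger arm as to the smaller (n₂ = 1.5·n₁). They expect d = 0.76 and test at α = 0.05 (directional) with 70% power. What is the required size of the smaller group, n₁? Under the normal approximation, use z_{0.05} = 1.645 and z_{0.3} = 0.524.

With allocation ratio k = n₂/n₁ = 1.5, Var(x̄₁−x̄₂) = σ²(1/n₁ + 1/(k·n₁)) = σ²·(k+1)/(k·n₁).
So n₁ = (1 + 1/k)·((z_{α} + z_β)/d)² = 1.667 × (2.169/0.76)².
n₁ = 1.667 × 8.15 = 13.6.
Round up: n₁ = 14, giving n₂ = 1.5 × 14 = 21.

n₁ = 14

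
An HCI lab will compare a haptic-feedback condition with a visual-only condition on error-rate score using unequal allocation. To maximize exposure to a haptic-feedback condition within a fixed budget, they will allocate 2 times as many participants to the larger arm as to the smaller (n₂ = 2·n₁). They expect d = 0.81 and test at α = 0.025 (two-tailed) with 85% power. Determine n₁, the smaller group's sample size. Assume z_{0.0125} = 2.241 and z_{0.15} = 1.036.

With allocation ratio k = n₂/n₁ = 2, Var(x̄₁−x̄₂) = σ²(1/n₁ + 1/(k·n₁)) = σ²·(k+1)/(k·n₁).
So n₁ = (1 + 1/k)·((z_{α/2} + z_β)/d)² = 1.500 × (3.277/0.81)².
n₁ = 1.500 × 16.37 = 24.6.
Round up: n₁ = 25, giving n₂ = 2 × 25 = 50.

n₁ = 25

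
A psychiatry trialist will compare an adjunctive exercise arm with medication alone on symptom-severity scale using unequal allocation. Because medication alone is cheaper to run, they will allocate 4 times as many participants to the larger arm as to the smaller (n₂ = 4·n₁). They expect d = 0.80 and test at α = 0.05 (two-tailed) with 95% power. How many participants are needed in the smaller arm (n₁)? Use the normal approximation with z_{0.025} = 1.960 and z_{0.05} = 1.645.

n₁ = 26

With allocation ratio k = n₂/n₁ = 4, Var(x̄₁−x̄₂) = σ²(1/n₁ + 1/(k·n₁)) = σ²·(k+1)/(k·n₁).
So n₁ = (1 + 1/k)·((z_{α/2} + z_β)/d)² = 1.250 × (3.605/0.80)².
n₁ = 1.250 × 20.31 = 25.4.
Round up: n₁ = 26, giving n₂ = 4 × 26 = 104.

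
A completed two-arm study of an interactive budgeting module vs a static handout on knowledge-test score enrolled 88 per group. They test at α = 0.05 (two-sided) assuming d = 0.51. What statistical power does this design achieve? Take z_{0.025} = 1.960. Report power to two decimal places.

power ≈ 0.92

For two equal groups, power = Φ(d·√(n/2) − z_{α/2}).
d·√(n/2) = 0.51 × √(88/2) = 0.51 × 6.633 = 3.383.
z_β = 3.383 − 1.960 = 1.423.
Power = Φ(1.423) = 0.923.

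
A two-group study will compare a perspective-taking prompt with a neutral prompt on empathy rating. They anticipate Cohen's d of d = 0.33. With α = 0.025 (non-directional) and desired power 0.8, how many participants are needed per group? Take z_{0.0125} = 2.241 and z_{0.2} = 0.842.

n = 175 per group

For two independent groups with equal n: n = 2·((z_{α/2} + z_β) / d)².
z_{α/2} + z_β = 2.241 + 0.842 = 3.083.
n = 2 × (3.083 / 0.33)² = 2 × 9.342² = 2 × 87.28 = 174.6.
Round up to the next whole participant.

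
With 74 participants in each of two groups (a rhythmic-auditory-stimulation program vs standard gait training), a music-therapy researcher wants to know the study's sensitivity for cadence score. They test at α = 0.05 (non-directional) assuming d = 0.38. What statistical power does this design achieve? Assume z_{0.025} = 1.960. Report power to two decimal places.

For two equal groups, power = Φ(d·√(n/2) − z_{α/2}).
d·√(n/2) = 0.38 × √(74/2) = 0.38 × 6.083 = 2.311.
z_β = 2.311 − 1.960 = 0.351.
Power = Φ(0.351) = 0.637.

power ≈ 0.64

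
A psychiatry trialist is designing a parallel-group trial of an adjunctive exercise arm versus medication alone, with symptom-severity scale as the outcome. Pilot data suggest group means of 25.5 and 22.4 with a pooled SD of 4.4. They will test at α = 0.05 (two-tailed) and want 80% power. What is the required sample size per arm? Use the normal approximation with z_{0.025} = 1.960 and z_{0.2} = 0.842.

Cohen's d = |M₁ − M₂| / SD_pooled = |25.5 − 22.4| / 4.4 = 3.1 / 4.4 = 0.705.
For two independent groups with equal n: n = 2·((z_{α/2} + z_β) / d)².
z_{α/2} + z_β = 1.960 + 0.842 = 2.802.
n = 2 × (2.802 / 0.705)² = 2 × 3.974² = 2 × 15.80 = 31.6.
Round up to the next whole participant.

n = 32 per group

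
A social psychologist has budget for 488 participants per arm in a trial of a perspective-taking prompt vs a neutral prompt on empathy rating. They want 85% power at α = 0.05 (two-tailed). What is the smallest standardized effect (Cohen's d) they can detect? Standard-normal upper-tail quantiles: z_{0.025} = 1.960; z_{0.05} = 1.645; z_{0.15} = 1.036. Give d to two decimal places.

d_min ≈ 0.19

For two independent groups of n = 488 each: d_min = (z_{α/2} + z_β)·√(2/n).
z-sum = 1.960 + 1.036 = 2.996.
d_min = 2.996 × √(2/488) = 2.996 × 0.0640 = 0.192.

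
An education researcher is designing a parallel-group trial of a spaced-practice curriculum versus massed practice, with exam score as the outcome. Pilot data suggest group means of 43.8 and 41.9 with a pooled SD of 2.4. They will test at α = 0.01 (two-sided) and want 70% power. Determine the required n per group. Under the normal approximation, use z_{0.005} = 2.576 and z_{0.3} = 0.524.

Cohen's d = |M₁ − M₂| / SD_pooled = |43.8 − 41.9| / 2.4 = 1.9 / 2.4 = 0.792.
For two independent groups with equal n: n = 2·((z_{α/2} + z_β) / d)².
z_{α/2} + z_β = 2.576 + 0.524 = 3.100.
n = 2 × (3.100 / 0.792)² = 2 × 3.914² = 2 × 15.32 = 30.6.
Round up to the next whole participant.

n = 31 per group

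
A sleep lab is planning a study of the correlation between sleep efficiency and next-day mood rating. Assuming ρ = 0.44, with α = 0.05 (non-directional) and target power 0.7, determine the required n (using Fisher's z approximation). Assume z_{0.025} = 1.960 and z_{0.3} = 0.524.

n = 31

Fisher's z: C = ½·ln((1+r)/(1−r)) = ½·ln(2.5714) = 0.4722.
n = ((z_{α/2} + z_β)/C)² + 3.
(1.960 + 0.524) / 0.4722 = 2.484 / 0.4722 = 5.260.
n = 5.260² + 3 = 27.67 + 3 = 30.7.
Round up.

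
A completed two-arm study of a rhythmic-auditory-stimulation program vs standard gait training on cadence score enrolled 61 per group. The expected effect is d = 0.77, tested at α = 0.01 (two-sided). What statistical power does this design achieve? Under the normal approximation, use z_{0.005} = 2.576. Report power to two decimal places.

For two equal groups, power = Φ(d·√(n/2) − z_{α/2}).
d·√(n/2) = 0.77 × √(61/2) = 0.77 × 5.523 = 4.252.
z_β = 4.252 − 2.576 = 1.676.
Power = Φ(1.676) = 0.953.

power ≈ 0.95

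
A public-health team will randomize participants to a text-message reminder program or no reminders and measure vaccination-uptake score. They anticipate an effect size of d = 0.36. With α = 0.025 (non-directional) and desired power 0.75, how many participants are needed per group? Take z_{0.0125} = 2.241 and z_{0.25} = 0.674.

n = 132 per group

For two independent groups with equal n: n = 2·((z_{α/2} + z_β) / d)².
z_{α/2} + z_β = 2.241 + 0.674 = 2.915.
n = 2 × (2.915 / 0.36)² = 2 × 8.097² = 2 × 65.57 = 131.1.
Round up to the next whole participant.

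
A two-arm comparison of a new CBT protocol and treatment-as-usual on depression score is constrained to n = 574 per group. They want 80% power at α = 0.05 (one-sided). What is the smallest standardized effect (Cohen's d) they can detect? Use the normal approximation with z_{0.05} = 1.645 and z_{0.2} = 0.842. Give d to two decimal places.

d_min ≈ 0.15

For two independent groups of n = 574 each: d_min = (z_{α} + z_β)·√(2/n).
z-sum = 1.645 + 0.842 = 2.487.
d_min = 2.487 × √(2/574) = 2.487 × 0.0590 = 0.147.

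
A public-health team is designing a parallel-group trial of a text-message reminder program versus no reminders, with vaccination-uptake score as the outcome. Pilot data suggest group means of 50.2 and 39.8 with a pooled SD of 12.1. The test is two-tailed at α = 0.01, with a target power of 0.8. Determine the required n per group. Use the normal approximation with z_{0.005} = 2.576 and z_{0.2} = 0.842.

n = 32 per group

Cohen's d = |M₁ − M₂| / SD_pooled = |50.2 − 39.8| / 12.1 = 10.4 / 12.1 = 0.860.
For two independent groups with equal n: n = 2·((z_{α/2} + z_β) / d)².
z_{α/2} + z_β = 2.576 + 0.842 = 3.418.
n = 2 × (3.418 / 0.860)² = 2 × 3.974² = 2 × 15.80 = 31.6.
Round up to the next whole participant.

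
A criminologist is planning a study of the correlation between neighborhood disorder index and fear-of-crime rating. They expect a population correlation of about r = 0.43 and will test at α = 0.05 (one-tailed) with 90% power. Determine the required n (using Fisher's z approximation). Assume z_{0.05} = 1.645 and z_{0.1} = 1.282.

Fisher's z: C = ½·ln((1+r)/(1−r)) = ½·ln(2.5088) = 0.4599.
n = ((z_{α} + z_β)/C)² + 3.
(1.645 + 1.282) / 0.4599 = 2.927 / 0.4599 = 6.364.
n = 6.364² + 3 = 40.51 + 3 = 43.5.
Round up.

n = 44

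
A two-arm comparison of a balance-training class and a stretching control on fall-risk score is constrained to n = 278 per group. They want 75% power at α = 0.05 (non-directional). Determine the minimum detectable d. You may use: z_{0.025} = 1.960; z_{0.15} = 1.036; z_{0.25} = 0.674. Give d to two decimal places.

d_min ≈ 0.22

For two independent groups of n = 278 each: d_min = (z_{α/2} + z_β)·√(2/n).
z-sum = 1.960 + 0.674 = 2.634.
d_min = 2.634 × √(2/278) = 2.634 × 0.0848 = 0.223.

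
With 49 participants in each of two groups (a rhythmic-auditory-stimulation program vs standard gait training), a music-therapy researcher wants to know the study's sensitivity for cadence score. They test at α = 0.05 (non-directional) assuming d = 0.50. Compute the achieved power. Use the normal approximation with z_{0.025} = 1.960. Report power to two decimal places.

power ≈ 0.70

For two equal groups, power = Φ(d·√(n/2) − z_{α/2}).
d·√(n/2) = 0.50 × √(49/2) = 0.50 × 4.950 = 2.475.
z_β = 2.475 − 1.960 = 0.515.
Power = Φ(0.515) = 0.697.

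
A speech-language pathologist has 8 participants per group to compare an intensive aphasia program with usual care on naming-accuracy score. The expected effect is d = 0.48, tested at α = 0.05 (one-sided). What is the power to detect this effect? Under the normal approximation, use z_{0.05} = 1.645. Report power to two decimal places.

power ≈ 0.25

For two equal groups, power = Φ(d·√(n/2) − z_{α}).
d·√(n/2) = 0.48 × √(8/2) = 0.48 × 2.000 = 0.960.
z_β = 0.960 − 1.645 = -0.685.
Power = Φ(-0.685) = 0.247.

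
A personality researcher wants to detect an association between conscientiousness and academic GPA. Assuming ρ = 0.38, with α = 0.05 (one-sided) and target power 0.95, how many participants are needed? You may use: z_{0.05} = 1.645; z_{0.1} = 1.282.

n = 71

Fisher's z: C = ½·ln((1+r)/(1−r)) = ½·ln(2.2258) = 0.4001.
n = ((z_{α} + z_β)/C)² + 3.
(1.645 + 1.645) / 0.4001 = 3.290 / 0.4001 = 8.223.
n = 8.223² + 3 = 67.62 + 3 = 70.6.
Round up.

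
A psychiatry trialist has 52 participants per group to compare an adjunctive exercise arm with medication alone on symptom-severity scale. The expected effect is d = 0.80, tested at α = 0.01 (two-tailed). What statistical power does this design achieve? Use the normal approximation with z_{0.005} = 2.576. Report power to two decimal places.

power ≈ 0.93

For two equal groups, power = Φ(d·√(n/2) − z_{α/2}).
d·√(n/2) = 0.80 × √(52/2) = 0.80 × 5.099 = 4.079.
z_β = 4.079 − 2.576 = 1.503.
Power = Φ(1.503) = 0.934.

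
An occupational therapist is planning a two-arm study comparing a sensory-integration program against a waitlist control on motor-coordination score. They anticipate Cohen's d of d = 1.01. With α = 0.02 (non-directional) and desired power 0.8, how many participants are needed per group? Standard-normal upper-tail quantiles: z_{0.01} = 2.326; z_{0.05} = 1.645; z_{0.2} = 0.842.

n = 20 per group

For two independent groups with equal n: n = 2·((z_{α/2} + z_β) / d)².
z_{α/2} + z_β = 2.326 + 0.842 = 3.168.
n = 2 × (3.168 / 1.01)² = 2 × 3.137² = 2 × 9.84 = 19.7.
Round up to the next whole participant.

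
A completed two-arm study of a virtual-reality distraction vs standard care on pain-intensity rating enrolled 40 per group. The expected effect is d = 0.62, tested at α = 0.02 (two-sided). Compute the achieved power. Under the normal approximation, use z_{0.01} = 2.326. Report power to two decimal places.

For two equal groups, power = Φ(d·√(n/2) − z_{α/2}).
d·√(n/2) = 0.62 × √(40/2) = 0.62 × 4.472 = 2.773.
z_β = 2.773 − 2.326 = 0.447.
Power = Φ(0.447) = 0.672.

power ≈ 0.67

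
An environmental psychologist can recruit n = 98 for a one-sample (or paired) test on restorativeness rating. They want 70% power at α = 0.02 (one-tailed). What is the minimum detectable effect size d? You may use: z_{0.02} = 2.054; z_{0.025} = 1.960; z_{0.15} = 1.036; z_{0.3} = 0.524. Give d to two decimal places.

For a single sample (or paired design) of n = 98: d_min = (z_{α} + z_β)/√n.
z-sum = 2.054 + 0.524 = 2.578.
d_min = 2.578 / √98 = 2.578 / 9.899 = 0.260.

d_min ≈ 0.26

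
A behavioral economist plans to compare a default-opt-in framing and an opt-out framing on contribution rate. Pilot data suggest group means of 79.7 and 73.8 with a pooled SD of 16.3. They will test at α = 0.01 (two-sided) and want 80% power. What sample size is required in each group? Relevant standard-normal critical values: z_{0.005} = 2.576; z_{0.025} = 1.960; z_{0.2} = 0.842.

Cohen's d = |M₁ − M₂| / SD_pooled = |79.7 − 73.8| / 16.3 = 5.9 / 16.3 = 0.362.
For two independent groups with equal n: n = 2·((z_{α/2} + z_β) / d)².
z_{α/2} + z_β = 2.576 + 0.842 = 3.418.
n = 2 × (3.418 / 0.362)² = 2 × 9.442² = 2 × 89.15 = 178.3.
Round up to the next whole participant.

n = 179 per group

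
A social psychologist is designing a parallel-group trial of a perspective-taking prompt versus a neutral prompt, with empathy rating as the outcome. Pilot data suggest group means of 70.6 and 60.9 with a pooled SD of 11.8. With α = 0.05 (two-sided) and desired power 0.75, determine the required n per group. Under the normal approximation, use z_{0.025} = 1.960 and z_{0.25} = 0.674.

Cohen's d = |M₁ − M₂| / SD_pooled = |70.6 − 60.9| / 11.8 = 9.7 / 11.8 = 0.822.
For two independent groups with equal n: n = 2·((z_{α/2} + z_β) / d)².
z_{α/2} + z_β = 1.960 + 0.674 = 2.634.
n = 2 × (2.634 / 0.822)² = 2 × 3.204² = 2 × 10.27 = 20.5.
Round up to the next whole participant.

n = 21 per group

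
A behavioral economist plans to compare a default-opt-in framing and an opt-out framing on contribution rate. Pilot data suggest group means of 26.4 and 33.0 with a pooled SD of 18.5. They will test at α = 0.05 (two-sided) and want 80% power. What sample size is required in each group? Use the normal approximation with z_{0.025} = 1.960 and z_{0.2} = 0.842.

Cohen's d = |M₁ − M₂| / SD_pooled = |26.4 − 33.0| / 18.5 = 6.6 / 18.5 = 0.357.
For two independent groups with equal n: n = 2·((z_{α/2} + z_β) / d)².
z_{α/2} + z_β = 1.960 + 0.842 = 2.802.
n = 2 × (2.802 / 0.357)² = 2 × 7.849² = 2 × 61.60 = 123.2.
Round up to the next whole participant.

n = 124 per group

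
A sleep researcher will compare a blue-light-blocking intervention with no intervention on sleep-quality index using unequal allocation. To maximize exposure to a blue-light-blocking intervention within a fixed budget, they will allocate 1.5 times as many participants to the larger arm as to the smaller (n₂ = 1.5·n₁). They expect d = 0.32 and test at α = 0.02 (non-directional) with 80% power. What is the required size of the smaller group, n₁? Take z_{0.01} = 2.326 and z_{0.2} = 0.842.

With allocation ratio k = n₂/n₁ = 1.5, Var(x̄₁−x̄₂) = σ²(1/n₁ + 1/(k·n₁)) = σ²·(k+1)/(k·n₁).
So n₁ = (1 + 1/k)·((z_{α/2} + z_β)/d)² = 1.667 × (3.168/0.32)².
n₁ = 1.667 × 98.01 = 163.4.
Round up: n₁ = 164, giving n₂ = 1.5 × 164 = 246.

n₁ = 164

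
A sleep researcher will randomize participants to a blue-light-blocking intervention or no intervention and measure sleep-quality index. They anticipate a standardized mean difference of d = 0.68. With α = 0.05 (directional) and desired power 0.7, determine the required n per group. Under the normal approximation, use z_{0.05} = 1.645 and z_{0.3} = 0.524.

For two independent groups with equal n: n = 2·((z_{α} + z_β) / d)².
z_{α} + z_β = 1.645 + 0.524 = 2.169.
n = 2 × (2.169 / 0.68)² = 2 × 3.190² = 2 × 10.17 = 20.3.
Round up to the next whole participant.

n = 21 per group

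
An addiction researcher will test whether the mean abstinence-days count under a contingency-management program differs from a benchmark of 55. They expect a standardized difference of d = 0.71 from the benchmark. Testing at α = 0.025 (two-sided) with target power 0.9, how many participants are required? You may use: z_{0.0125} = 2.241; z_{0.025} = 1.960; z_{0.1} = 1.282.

n = 25

For a one-sample test: n = ((z_{α/2} + z_β) / d)².
z_{α/2} + z_β = 2.241 + 1.282 = 3.523.
n = (3.523 / 0.71)² = 4.962² = 24.62.
Round up.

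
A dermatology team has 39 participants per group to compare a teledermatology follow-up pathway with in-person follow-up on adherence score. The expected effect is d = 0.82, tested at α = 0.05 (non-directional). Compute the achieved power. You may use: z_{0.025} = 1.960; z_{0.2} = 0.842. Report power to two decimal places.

For two equal groups, power = Φ(d·√(n/2) − z_{α/2}).
d·√(n/2) = 0.82 × √(39/2) = 0.82 × 4.416 = 3.621.
z_β = 3.621 − 1.960 = 1.661.
Power = Φ(1.661) = 0.952.

power ≈ 0.95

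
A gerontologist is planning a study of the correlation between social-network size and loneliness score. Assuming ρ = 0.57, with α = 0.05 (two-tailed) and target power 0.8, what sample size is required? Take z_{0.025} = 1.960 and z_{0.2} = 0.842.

n = 22

Fisher's z: C = ½·ln((1+r)/(1−r)) = ½·ln(3.6512) = 0.6475.
n = ((z_{α/2} + z_β)/C)² + 3.
(1.960 + 0.842) / 0.6475 = 2.802 / 0.6475 = 4.327.
n = 4.327² + 3 = 18.73 + 3 = 21.7.
Round up.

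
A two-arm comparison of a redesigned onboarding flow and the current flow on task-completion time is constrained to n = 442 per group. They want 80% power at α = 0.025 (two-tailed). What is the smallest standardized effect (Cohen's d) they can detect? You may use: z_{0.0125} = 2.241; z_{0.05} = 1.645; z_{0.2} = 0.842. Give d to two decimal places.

d_min ≈ 0.21

For two independent groups of n = 442 each: d_min = (z_{α/2} + z_β)·√(2/n).
z-sum = 2.241 + 0.842 = 3.083.
d_min = 3.083 × √(2/442) = 3.083 × 0.0673 = 0.207.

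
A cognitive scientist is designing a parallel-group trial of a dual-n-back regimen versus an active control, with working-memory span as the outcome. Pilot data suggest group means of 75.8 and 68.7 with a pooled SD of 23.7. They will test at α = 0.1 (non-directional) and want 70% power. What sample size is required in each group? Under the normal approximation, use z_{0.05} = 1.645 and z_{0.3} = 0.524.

Cohen's d = |M₁ − M₂| / SD_pooled = |75.8 − 68.7| / 23.7 = 7.1 / 23.7 = 0.300.
For two independent groups with equal n: n = 2·((z_{α/2} + z_β) / d)².
z_{α/2} + z_β = 1.645 + 0.524 = 2.169.
n = 2 × (2.169 / 0.300)² = 2 × 7.230² = 2 × 52.27 = 104.5.
Round up to the next whole participant.

n = 105 per group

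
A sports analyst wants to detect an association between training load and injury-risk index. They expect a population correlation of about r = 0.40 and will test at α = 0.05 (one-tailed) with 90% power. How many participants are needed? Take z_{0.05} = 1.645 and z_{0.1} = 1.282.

n = 51

Fisher's z: C = ½·ln((1+r)/(1−r)) = ½·ln(2.3333) = 0.4236.
n = ((z_{α} + z_β)/C)² + 3.
(1.645 + 1.282) / 0.4236 = 2.927 / 0.4236 = 6.910.
n = 6.910² + 3 = 47.75 + 3 = 50.7.
Round up.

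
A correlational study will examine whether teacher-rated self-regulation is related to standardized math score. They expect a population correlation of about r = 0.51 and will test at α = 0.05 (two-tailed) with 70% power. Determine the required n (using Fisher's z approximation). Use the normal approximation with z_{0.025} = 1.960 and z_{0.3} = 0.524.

Fisher's z: C = ½·ln((1+r)/(1−r)) = ½·ln(3.0816) = 0.5627.
n = ((z_{α/2} + z_β)/C)² + 3.
(1.960 + 0.524) / 0.5627 = 2.484 / 0.5627 = 4.414.
n = 4.414² + 3 = 19.49 + 3 = 22.5.
Round up.

n = 23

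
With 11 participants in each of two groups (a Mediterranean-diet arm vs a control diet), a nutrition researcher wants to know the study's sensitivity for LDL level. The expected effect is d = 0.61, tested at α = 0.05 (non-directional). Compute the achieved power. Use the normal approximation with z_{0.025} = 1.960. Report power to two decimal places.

power ≈ 0.30

For two equal groups, power = Φ(d·√(n/2) − z_{α/2}).
d·√(n/2) = 0.61 × √(11/2) = 0.61 × 2.345 = 1.431.
z_β = 1.431 − 1.960 = -0.529.
Power = Φ(-0.529) = 0.298.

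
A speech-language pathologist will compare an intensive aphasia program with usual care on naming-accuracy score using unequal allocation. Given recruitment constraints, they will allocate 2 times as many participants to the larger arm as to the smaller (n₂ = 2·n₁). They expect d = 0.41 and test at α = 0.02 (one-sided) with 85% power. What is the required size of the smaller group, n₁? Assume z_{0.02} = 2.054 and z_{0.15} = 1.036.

n₁ = 86

With allocation ratio k = n₂/n₁ = 2, Var(x̄₁−x̄₂) = σ²(1/n₁ + 1/(k·n₁)) = σ²·(k+1)/(k·n₁).
So n₁ = (1 + 1/k)·((z_{α} + z_β)/d)² = 1.500 × (3.090/0.41)².
n₁ = 1.500 × 56.80 = 85.2.
Round up: n₁ = 86, giving n₂ = 2 × 86 = 172.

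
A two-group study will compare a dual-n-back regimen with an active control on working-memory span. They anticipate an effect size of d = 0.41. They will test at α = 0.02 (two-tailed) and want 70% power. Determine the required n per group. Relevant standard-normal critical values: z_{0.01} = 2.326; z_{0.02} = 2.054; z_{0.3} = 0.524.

n = 97 per group

For two independent groups with equal n: n = 2·((z_{α/2} + z_β) / d)².
z_{α/2} + z_β = 2.326 + 0.524 = 2.850.
n = 2 × (2.850 / 0.41)² = 2 × 6.951² = 2 × 48.32 = 96.6.
Round up to the next whole participant.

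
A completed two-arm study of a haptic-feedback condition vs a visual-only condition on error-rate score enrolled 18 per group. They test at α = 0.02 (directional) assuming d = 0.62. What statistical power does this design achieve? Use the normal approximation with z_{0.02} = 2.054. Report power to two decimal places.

For two equal groups, power = Φ(d·√(n/2) − z_{α}).
d·√(n/2) = 0.62 × √(18/2) = 0.62 × 3.000 = 1.860.
z_β = 1.860 − 2.054 = -0.194.
Power = Φ(-0.194) = 0.423.

power ≈ 0.42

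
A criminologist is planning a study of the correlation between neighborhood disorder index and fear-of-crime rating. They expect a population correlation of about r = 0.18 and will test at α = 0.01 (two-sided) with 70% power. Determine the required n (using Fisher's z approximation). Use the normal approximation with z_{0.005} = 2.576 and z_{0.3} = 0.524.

Fisher's z: C = ½·ln((1+r)/(1−r)) = ½·ln(1.4390) = 0.1820.
n = ((z_{α/2} + z_β)/C)² + 3.
(2.576 + 0.524) / 0.1820 = 3.100 / 0.1820 = 17.033.
n = 17.033² + 3 = 290.12 + 3 = 293.1.
Round up.

n = 294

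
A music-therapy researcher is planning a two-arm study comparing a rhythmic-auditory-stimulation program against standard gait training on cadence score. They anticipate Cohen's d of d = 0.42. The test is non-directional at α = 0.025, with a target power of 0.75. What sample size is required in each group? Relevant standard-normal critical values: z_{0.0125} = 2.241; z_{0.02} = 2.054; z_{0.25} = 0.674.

n = 97 per group

For two independent groups with equal n: n = 2·((z_{α/2} + z_β) / d)².
z_{α/2} + z_β = 2.241 + 0.674 = 2.915.
n = 2 × (2.915 / 0.42)² = 2 × 6.940² = 2 × 48.17 = 96.3.
Round up to the next whole participant.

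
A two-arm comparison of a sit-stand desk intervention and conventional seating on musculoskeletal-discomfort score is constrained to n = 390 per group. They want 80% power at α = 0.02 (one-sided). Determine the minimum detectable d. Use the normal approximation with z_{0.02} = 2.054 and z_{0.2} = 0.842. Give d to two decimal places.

d_min ≈ 0.21

For two independent groups of n = 390 each: d_min = (z_{α} + z_β)·√(2/n).
z-sum = 2.054 + 0.842 = 2.896.
d_min = 2.896 × √(2/390) = 2.896 × 0.0716 = 0.207.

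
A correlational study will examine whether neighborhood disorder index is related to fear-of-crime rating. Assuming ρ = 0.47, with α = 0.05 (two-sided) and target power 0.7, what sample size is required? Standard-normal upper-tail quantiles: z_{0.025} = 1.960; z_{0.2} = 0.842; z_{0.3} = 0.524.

Fisher's z: C = ½·ln((1+r)/(1−r)) = ½·ln(2.7736) = 0.5101.
n = ((z_{α/2} + z_β)/C)² + 3.
(1.960 + 0.524) / 0.5101 = 2.484 / 0.5101 = 4.870.
n = 4.870² + 3 = 23.71 + 3 = 26.7.
Round up.

n = 27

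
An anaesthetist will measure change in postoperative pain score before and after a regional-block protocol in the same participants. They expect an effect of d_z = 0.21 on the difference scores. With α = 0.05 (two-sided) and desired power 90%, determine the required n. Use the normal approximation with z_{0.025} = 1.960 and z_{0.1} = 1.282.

For a paired (one-sample on differences) test: n = ((z_{α/2} + z_β) / d)².
z_{α/2} + z_β = 1.960 + 1.282 = 3.242.
n = (3.242 / 0.21)² = 15.438² = 238.33.
Round up.

n = 239 pairs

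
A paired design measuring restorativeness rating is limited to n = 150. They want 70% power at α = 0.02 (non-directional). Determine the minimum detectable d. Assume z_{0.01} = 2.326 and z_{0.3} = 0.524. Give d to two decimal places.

d_min ≈ 0.23

For a single sample (or paired design) of n = 150: d_min = (z_{α/2} + z_β)/√n.
z-sum = 2.326 + 0.524 = 2.850.
d_min = 2.850 / √150 = 2.850 / 12.247 = 0.233.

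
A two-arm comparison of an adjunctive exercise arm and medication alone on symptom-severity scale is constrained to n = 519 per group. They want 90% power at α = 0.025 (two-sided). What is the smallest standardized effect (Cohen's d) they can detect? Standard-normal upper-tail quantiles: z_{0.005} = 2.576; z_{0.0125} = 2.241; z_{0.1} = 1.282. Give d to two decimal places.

d_min ≈ 0.22

For two independent groups of n = 519 each: d_min = (z_{α/2} + z_β)·√(2/n).
z-sum = 2.241 + 1.282 = 3.523.
d_min = 3.523 × √(2/519) = 3.523 × 0.0621 = 0.219.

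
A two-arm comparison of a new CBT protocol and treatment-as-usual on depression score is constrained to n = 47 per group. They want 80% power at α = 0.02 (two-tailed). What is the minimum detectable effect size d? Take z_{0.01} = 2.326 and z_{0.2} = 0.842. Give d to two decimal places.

For two independent groups of n = 47 each: d_min = (z_{α/2} + z_β)·√(2/n).
z-sum = 2.326 + 0.842 = 3.168.
d_min = 3.168 × √(2/47) = 3.168 × 0.2063 = 0.654.

d_min ≈ 0.65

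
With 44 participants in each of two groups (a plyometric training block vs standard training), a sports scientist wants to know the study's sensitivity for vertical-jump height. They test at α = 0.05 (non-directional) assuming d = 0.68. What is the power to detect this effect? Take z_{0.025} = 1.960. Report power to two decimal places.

power ≈ 0.89

For two equal groups, power = Φ(d·√(n/2) − z_{α/2}).
d·√(n/2) = 0.68 × √(44/2) = 0.68 × 4.690 = 3.189.
z_β = 3.189 − 1.960 = 1.229.
Power = Φ(1.229) = 0.891.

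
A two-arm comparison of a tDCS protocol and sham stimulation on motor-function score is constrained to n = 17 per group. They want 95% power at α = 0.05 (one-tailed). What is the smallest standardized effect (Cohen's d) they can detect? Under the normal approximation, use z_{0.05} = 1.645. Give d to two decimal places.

For two independent groups of n = 17 each: d_min = (z_{α} + z_β)·√(2/n).
z-sum = 1.645 + 1.645 = 3.290.
d_min = 3.290 × √(2/17) = 3.290 × 0.3430 = 1.128.

d_min ≈ 1.13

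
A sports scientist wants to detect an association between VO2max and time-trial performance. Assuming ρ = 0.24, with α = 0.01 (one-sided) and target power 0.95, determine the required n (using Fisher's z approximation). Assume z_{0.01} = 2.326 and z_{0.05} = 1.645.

n = 267

Fisher's z: C = ½·ln((1+r)/(1−r)) = ½·ln(1.6316) = 0.2448.
n = ((z_{α} + z_β)/C)² + 3.
(2.326 + 1.645) / 0.2448 = 3.971 / 0.2448 = 16.221.
n = 16.221² + 3 = 263.13 + 3 = 266.1.
Round up.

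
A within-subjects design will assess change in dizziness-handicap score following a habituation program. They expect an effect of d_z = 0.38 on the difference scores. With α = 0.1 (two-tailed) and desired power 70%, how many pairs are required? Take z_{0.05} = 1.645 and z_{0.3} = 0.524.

n = 33 pairs

For a paired (one-sample on differences) test: n = ((z_{α/2} + z_β) / d)².
z_{α/2} + z_β = 1.645 + 0.524 = 2.169.
n = (2.169 / 0.38)² = 5.708² = 32.58.
Round up.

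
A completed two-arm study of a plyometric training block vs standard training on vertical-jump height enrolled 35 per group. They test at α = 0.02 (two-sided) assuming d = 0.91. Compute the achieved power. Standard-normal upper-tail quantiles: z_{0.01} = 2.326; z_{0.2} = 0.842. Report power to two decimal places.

For two equal groups, power = Φ(d·√(n/2) − z_{α/2}).
d·√(n/2) = 0.91 × √(35/2) = 0.91 × 4.183 = 3.807.
z_β = 3.807 − 2.326 = 1.481.
Power = Φ(1.481) = 0.931.

power ≈ 0.93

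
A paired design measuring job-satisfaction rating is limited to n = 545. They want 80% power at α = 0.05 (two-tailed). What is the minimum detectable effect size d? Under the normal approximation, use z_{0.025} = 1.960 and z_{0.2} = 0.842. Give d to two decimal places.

For a single sample (or paired design) of n = 545: d_min = (z_{α/2} + z_β)/√n.
z-sum = 1.960 + 0.842 = 2.802.
d_min = 2.802 / √545 = 2.802 / 23.345 = 0.120.

d_min ≈ 0.12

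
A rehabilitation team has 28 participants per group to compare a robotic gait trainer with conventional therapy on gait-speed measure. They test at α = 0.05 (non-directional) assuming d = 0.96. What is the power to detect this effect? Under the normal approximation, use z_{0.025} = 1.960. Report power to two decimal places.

power ≈ 0.95

For two equal groups, power = Φ(d·√(n/2) − z_{α/2}).
d·√(n/2) = 0.96 × √(28/2) = 0.96 × 3.742 = 3.592.
z_β = 3.592 − 1.960 = 1.632.
Power = Φ(1.632) = 0.949.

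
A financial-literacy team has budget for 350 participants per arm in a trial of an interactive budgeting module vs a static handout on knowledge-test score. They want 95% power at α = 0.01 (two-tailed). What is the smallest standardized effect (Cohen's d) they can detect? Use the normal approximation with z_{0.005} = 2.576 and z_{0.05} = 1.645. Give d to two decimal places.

For two independent groups of n = 350 each: d_min = (z_{α/2} + z_β)·√(2/n).
z-sum = 2.576 + 1.645 = 4.221.
d_min = 4.221 × √(2/350) = 4.221 × 0.0756 = 0.319.

d_min ≈ 0.32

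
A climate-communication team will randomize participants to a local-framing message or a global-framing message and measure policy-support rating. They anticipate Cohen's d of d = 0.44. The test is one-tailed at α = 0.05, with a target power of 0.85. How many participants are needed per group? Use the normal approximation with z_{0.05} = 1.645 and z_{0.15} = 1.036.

For two independent groups with equal n: n = 2·((z_{α} + z_β) / d)².
z_{α} + z_β = 1.645 + 1.036 = 2.681.
n = 2 × (2.681 / 0.44)² = 2 × 6.093² = 2 × 37.13 = 74.3.
Round up to the next whole participant.

n = 75 per group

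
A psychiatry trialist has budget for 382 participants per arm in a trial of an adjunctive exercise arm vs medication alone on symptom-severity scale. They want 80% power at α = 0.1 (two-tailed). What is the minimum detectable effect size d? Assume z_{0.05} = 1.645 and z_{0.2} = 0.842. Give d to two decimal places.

For two independent groups of n = 382 each: d_min = (z_{α/2} + z_β)·√(2/n).
z-sum = 1.645 + 0.842 = 2.487.
d_min = 2.487 × √(2/382) = 2.487 × 0.0724 = 0.180.

d_min ≈ 0.18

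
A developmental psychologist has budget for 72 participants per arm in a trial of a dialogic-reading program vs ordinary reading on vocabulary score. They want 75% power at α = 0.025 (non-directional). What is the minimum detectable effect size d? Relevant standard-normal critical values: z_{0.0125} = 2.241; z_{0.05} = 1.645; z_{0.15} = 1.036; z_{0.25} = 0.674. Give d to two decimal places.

For two independent groups of n = 72 each: d_min = (z_{α/2} + z_β)·√(2/n).
z-sum = 2.241 + 0.674 = 2.915.
d_min = 2.915 × √(2/72) = 2.915 × 0.1667 = 0.486.

d_min ≈ 0.49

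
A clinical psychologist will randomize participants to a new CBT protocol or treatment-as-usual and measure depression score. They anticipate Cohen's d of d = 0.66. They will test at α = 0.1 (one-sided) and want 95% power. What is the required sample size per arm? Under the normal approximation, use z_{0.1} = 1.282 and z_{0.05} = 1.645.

For two independent groups with equal n: n = 2·((z_{α} + z_β) / d)².
z_{α} + z_β = 1.282 + 1.645 = 2.927.
n = 2 × (2.927 / 0.66)² = 2 × 4.435² = 2 × 19.67 = 39.3.
Round up to the next whole participant.

n = 40 per group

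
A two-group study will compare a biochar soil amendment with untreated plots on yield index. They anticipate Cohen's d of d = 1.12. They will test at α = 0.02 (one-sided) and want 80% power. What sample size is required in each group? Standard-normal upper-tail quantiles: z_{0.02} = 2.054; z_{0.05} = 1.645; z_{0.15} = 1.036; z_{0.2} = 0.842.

n = 14 per group

For two independent groups with equal n: n = 2·((z_{α} + z_β) / d)².
z_{α} + z_β = 2.054 + 0.842 = 2.896.
n = 2 × (2.896 / 1.12)² = 2 × 2.586² = 2 × 6.69 = 13.4.
Round up to the next whole participant.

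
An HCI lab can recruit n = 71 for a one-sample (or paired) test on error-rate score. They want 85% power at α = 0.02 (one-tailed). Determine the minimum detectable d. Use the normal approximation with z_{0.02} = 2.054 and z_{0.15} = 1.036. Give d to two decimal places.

For a single sample (or paired design) of n = 71: d_min = (z_{α} + z_β)/√n.
z-sum = 2.054 + 1.036 = 3.090.
d_min = 3.090 / √71 = 3.090 / 8.426 = 0.367.

d_min ≈ 0.37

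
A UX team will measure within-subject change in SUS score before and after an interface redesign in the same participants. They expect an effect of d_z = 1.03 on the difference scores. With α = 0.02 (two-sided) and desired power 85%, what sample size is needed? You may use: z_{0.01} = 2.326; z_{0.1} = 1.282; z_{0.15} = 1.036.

n = 11 pairs

For a paired (one-sample on differences) test: n = ((z_{α/2} + z_β) / d)².
z_{α/2} + z_β = 2.326 + 1.036 = 3.362.
n = (3.362 / 1.03)² = 3.264² = 10.65.
Round up.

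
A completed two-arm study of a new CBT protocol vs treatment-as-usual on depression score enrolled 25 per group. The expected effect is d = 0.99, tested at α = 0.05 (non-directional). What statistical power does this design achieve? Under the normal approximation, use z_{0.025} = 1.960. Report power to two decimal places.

power ≈ 0.94

For two equal groups, power = Φ(d·√(n/2) − z_{α/2}).
d·√(n/2) = 0.99 × √(25/2) = 0.99 × 3.536 = 3.500.
z_β = 3.500 − 1.960 = 1.540.
Power = Φ(1.540) = 0.938.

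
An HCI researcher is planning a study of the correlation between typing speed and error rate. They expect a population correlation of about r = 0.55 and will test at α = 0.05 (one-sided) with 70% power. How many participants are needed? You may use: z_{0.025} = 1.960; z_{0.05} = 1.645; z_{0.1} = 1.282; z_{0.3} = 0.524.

n = 16

Fisher's z: C = ½·ln((1+r)/(1−r)) = ½·ln(3.4444) = 0.6184.
n = ((z_{α} + z_β)/C)² + 3.
(1.645 + 0.524) / 0.6184 = 2.169 / 0.6184 = 3.507.
n = 3.507² + 3 = 12.30 + 3 = 15.3.
Round up.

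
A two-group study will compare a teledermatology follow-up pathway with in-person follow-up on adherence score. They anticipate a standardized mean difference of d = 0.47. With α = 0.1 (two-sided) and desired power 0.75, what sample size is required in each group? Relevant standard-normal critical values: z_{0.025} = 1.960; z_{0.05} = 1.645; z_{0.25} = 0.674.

n = 49 per group

For two independent groups with equal n: n = 2·((z_{α/2} + z_β) / d)².
z_{α/2} + z_β = 1.645 + 0.674 = 2.319.
n = 2 × (2.319 / 0.47)² = 2 × 4.934² = 2 × 24.34 = 48.7.
Round up to the next whole participant.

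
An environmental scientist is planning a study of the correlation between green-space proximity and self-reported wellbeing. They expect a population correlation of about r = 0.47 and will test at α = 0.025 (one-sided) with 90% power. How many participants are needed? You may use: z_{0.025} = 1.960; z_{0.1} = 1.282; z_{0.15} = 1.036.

n = 44

Fisher's z: C = ½·ln((1+r)/(1−r)) = ½·ln(2.7736) = 0.5101.
n = ((z_{α} + z_β)/C)² + 3.
(1.960 + 1.282) / 0.5101 = 3.242 / 0.5101 = 6.356.
n = 6.356² + 3 = 40.39 + 3 = 43.4.
Round up.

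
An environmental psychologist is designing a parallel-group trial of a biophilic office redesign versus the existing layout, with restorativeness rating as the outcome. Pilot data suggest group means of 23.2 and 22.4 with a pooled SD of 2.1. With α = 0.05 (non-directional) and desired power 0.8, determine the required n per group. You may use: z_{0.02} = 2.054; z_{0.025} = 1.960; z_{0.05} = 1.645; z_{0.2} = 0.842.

Cohen's d = |M₁ − M₂| / SD_pooled = |23.2 − 22.4| / 2.1 = 0.8 / 2.1 = 0.381.
For two independent groups with equal n: n = 2·((z_{α/2} + z_β) / d)².
z_{α/2} + z_β = 1.960 + 0.842 = 2.802.
n = 2 × (2.802 / 0.381)² = 2 × 7.354² = 2 × 54.09 = 108.2.
Round up to the next whole participant.

n = 109 per group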